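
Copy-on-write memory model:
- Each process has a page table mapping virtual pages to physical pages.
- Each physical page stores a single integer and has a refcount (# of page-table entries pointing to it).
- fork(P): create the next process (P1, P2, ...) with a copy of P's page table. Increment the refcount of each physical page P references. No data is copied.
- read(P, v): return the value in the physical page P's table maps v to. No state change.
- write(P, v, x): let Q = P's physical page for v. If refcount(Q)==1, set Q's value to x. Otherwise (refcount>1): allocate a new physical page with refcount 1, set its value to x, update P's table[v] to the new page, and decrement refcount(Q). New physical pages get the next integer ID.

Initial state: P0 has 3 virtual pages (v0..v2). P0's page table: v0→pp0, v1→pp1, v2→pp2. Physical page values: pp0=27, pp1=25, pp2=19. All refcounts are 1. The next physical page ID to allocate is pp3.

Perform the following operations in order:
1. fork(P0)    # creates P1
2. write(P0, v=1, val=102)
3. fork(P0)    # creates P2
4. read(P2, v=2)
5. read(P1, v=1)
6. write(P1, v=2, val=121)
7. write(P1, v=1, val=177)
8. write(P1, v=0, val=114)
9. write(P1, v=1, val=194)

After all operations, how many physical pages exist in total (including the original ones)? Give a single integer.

Answer: 6

Derivation:
Op 1: fork(P0) -> P1. 3 ppages; refcounts: pp0:2 pp1:2 pp2:2
Op 2: write(P0, v1, 102). refcount(pp1)=2>1 -> COPY to pp3. 4 ppages; refcounts: pp0:2 pp1:1 pp2:2 pp3:1
Op 3: fork(P0) -> P2. 4 ppages; refcounts: pp0:3 pp1:1 pp2:3 pp3:2
Op 4: read(P2, v2) -> 19. No state change.
Op 5: read(P1, v1) -> 25. No state change.
Op 6: write(P1, v2, 121). refcount(pp2)=3>1 -> COPY to pp4. 5 ppages; refcounts: pp0:3 pp1:1 pp2:2 pp3:2 pp4:1
Op 7: write(P1, v1, 177). refcount(pp1)=1 -> write in place. 5 ppages; refcounts: pp0:3 pp1:1 pp2:2 pp3:2 pp4:1
Op 8: write(P1, v0, 114). refcount(pp0)=3>1 -> COPY to pp5. 6 ppages; refcounts: pp0:2 pp1:1 pp2:2 pp3:2 pp4:1 pp5:1
Op 9: write(P1, v1, 194). refcount(pp1)=1 -> write in place. 6 ppages; refcounts: pp0:2 pp1:1 pp2:2 pp3:2 pp4:1 pp5:1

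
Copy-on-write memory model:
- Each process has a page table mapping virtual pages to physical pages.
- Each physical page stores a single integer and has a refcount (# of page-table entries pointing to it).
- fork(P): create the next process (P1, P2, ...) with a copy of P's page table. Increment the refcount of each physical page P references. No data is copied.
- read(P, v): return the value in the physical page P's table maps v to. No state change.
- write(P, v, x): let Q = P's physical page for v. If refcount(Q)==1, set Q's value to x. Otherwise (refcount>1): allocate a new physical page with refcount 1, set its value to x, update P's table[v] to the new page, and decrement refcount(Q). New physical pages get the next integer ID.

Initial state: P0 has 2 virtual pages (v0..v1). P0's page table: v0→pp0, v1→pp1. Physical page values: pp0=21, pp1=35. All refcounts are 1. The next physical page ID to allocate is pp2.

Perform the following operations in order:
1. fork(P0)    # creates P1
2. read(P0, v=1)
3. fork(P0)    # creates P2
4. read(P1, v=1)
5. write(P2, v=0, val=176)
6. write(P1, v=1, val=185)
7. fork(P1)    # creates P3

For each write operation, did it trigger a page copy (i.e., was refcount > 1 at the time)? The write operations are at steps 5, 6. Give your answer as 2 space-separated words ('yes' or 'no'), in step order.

Op 1: fork(P0) -> P1. 2 ppages; refcounts: pp0:2 pp1:2
Op 2: read(P0, v1) -> 35. No state change.
Op 3: fork(P0) -> P2. 2 ppages; refcounts: pp0:3 pp1:3
Op 4: read(P1, v1) -> 35. No state change.
Op 5: write(P2, v0, 176). refcount(pp0)=3>1 -> COPY to pp2. 3 ppages; refcounts: pp0:2 pp1:3 pp2:1
Op 6: write(P1, v1, 185). refcount(pp1)=3>1 -> COPY to pp3. 4 ppages; refcounts: pp0:2 pp1:2 pp2:1 pp3:1
Op 7: fork(P1) -> P3. 4 ppages; refcounts: pp0:3 pp1:2 pp2:1 pp3:2

yes yes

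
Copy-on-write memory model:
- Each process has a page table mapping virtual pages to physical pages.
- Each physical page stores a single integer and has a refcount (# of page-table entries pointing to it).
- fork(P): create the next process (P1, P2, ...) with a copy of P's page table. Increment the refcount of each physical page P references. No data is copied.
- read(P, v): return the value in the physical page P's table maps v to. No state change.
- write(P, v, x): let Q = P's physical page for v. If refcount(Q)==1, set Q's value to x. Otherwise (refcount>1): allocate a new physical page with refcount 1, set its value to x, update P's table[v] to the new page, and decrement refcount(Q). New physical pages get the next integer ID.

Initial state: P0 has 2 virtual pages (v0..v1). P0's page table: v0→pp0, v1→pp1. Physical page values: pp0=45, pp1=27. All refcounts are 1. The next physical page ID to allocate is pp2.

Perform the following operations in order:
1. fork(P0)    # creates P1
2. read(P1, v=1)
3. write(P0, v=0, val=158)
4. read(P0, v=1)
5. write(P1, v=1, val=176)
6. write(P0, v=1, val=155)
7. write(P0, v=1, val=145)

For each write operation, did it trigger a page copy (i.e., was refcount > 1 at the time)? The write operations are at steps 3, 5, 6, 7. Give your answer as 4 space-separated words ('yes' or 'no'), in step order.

Op 1: fork(P0) -> P1. 2 ppages; refcounts: pp0:2 pp1:2
Op 2: read(P1, v1) -> 27. No state change.
Op 3: write(P0, v0, 158). refcount(pp0)=2>1 -> COPY to pp2. 3 ppages; refcounts: pp0:1 pp1:2 pp2:1
Op 4: read(P0, v1) -> 27. No state change.
Op 5: write(P1, v1, 176). refcount(pp1)=2>1 -> COPY to pp3. 4 ppages; refcounts: pp0:1 pp1:1 pp2:1 pp3:1
Op 6: write(P0, v1, 155). refcount(pp1)=1 -> write in place. 4 ppages; refcounts: pp0:1 pp1:1 pp2:1 pp3:1
Op 7: write(P0, v1, 145). refcount(pp1)=1 -> write in place. 4 ppages; refcounts: pp0:1 pp1:1 pp2:1 pp3:1

yes yes no no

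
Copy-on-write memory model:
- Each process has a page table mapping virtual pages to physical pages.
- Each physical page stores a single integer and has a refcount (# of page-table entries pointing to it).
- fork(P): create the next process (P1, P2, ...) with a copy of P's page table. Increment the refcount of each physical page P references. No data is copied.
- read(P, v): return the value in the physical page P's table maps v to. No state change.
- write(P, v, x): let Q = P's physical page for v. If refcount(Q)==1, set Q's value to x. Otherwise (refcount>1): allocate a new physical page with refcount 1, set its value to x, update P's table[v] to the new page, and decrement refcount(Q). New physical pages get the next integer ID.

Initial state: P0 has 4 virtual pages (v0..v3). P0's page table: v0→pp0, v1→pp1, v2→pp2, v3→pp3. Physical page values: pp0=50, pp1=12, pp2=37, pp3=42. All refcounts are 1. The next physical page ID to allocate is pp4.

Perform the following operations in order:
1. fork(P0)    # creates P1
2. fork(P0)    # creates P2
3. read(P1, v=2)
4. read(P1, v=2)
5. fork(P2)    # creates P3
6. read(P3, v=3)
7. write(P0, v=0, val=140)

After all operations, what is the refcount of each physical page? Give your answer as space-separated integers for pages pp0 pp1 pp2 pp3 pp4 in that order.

Answer: 3 4 4 4 1

Derivation:
Op 1: fork(P0) -> P1. 4 ppages; refcounts: pp0:2 pp1:2 pp2:2 pp3:2
Op 2: fork(P0) -> P2. 4 ppages; refcounts: pp0:3 pp1:3 pp2:3 pp3:3
Op 3: read(P1, v2) -> 37. No state change.
Op 4: read(P1, v2) -> 37. No state change.
Op 5: fork(P2) -> P3. 4 ppages; refcounts: pp0:4 pp1:4 pp2:4 pp3:4
Op 6: read(P3, v3) -> 42. No state change.
Op 7: write(P0, v0, 140). refcount(pp0)=4>1 -> COPY to pp4. 5 ppages; refcounts: pp0:3 pp1:4 pp2:4 pp3:4 pp4:1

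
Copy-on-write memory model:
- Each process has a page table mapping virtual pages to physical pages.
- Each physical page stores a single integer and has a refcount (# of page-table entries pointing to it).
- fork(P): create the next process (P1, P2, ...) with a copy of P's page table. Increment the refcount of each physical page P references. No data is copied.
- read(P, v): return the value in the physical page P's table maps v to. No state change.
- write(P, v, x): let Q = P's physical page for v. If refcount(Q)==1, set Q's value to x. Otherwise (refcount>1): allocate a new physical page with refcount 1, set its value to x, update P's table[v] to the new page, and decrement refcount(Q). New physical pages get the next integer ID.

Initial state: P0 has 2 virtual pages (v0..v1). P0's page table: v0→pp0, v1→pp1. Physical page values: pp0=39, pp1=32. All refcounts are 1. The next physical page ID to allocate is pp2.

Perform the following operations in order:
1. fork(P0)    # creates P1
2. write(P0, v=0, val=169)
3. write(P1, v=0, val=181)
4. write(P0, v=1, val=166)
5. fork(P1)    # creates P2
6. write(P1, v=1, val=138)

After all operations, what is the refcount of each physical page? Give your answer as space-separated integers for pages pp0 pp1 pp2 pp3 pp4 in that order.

Answer: 2 1 1 1 1

Derivation:
Op 1: fork(P0) -> P1. 2 ppages; refcounts: pp0:2 pp1:2
Op 2: write(P0, v0, 169). refcount(pp0)=2>1 -> COPY to pp2. 3 ppages; refcounts: pp0:1 pp1:2 pp2:1
Op 3: write(P1, v0, 181). refcount(pp0)=1 -> write in place. 3 ppages; refcounts: pp0:1 pp1:2 pp2:1
Op 4: write(P0, v1, 166). refcount(pp1)=2>1 -> COPY to pp3. 4 ppages; refcounts: pp0:1 pp1:1 pp2:1 pp3:1
Op 5: fork(P1) -> P2. 4 ppages; refcounts: pp0:2 pp1:2 pp2:1 pp3:1
Op 6: write(P1, v1, 138). refcount(pp1)=2>1 -> COPY to pp4. 5 ppages; refcounts: pp0:2 pp1:1 pp2:1 pp3:1 pp4:1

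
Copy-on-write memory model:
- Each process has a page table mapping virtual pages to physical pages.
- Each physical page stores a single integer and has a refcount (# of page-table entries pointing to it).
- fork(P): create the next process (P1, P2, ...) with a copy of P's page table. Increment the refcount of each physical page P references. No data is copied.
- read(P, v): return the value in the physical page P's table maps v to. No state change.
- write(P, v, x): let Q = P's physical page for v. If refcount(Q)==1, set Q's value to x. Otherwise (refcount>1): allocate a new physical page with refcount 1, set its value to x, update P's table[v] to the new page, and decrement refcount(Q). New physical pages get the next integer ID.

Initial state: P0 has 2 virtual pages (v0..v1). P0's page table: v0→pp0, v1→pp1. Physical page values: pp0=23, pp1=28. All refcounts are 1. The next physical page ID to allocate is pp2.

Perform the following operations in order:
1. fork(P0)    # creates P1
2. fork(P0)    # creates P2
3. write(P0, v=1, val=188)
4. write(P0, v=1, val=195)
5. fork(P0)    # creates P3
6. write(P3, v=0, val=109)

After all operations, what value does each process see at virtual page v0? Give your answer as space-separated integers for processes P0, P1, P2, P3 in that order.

Answer: 23 23 23 109

Derivation:
Op 1: fork(P0) -> P1. 2 ppages; refcounts: pp0:2 pp1:2
Op 2: fork(P0) -> P2. 2 ppages; refcounts: pp0:3 pp1:3
Op 3: write(P0, v1, 188). refcount(pp1)=3>1 -> COPY to pp2. 3 ppages; refcounts: pp0:3 pp1:2 pp2:1
Op 4: write(P0, v1, 195). refcount(pp2)=1 -> write in place. 3 ppages; refcounts: pp0:3 pp1:2 pp2:1
Op 5: fork(P0) -> P3. 3 ppages; refcounts: pp0:4 pp1:2 pp2:2
Op 6: write(P3, v0, 109). refcount(pp0)=4>1 -> COPY to pp3. 4 ppages; refcounts: pp0:3 pp1:2 pp2:2 pp3:1
P0: v0 -> pp0 = 23
P1: v0 -> pp0 = 23
P2: v0 -> pp0 = 23
P3: v0 -> pp3 = 109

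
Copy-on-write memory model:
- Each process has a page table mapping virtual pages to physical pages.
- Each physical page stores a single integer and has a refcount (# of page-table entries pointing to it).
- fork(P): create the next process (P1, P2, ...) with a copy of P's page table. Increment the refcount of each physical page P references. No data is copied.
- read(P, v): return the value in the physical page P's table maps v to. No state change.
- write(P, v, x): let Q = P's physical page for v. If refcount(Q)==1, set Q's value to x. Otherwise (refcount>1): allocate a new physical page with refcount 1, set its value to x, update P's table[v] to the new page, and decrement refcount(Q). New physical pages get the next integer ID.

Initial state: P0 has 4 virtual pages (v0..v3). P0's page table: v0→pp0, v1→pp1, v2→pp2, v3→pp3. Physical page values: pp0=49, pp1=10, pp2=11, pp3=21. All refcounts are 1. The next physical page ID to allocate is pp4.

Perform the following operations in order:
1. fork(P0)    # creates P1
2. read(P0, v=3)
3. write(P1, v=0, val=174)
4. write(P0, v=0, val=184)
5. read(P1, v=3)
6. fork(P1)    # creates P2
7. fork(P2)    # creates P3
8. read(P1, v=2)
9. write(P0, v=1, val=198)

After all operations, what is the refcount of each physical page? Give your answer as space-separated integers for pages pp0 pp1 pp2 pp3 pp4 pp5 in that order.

Answer: 1 3 4 4 3 1

Derivation:
Op 1: fork(P0) -> P1. 4 ppages; refcounts: pp0:2 pp1:2 pp2:2 pp3:2
Op 2: read(P0, v3) -> 21. No state change.
Op 3: write(P1, v0, 174). refcount(pp0)=2>1 -> COPY to pp4. 5 ppages; refcounts: pp0:1 pp1:2 pp2:2 pp3:2 pp4:1
Op 4: write(P0, v0, 184). refcount(pp0)=1 -> write in place. 5 ppages; refcounts: pp0:1 pp1:2 pp2:2 pp3:2 pp4:1
Op 5: read(P1, v3) -> 21. No state change.
Op 6: fork(P1) -> P2. 5 ppages; refcounts: pp0:1 pp1:3 pp2:3 pp3:3 pp4:2
Op 7: fork(P2) -> P3. 5 ppages; refcounts: pp0:1 pp1:4 pp2:4 pp3:4 pp4:3
Op 8: read(P1, v2) -> 11. No state change.
Op 9: write(P0, v1, 198). refcount(pp1)=4>1 -> COPY to pp5. 6 ppages; refcounts: pp0:1 pp1:3 pp2:4 pp3:4 pp4:3 pp5:1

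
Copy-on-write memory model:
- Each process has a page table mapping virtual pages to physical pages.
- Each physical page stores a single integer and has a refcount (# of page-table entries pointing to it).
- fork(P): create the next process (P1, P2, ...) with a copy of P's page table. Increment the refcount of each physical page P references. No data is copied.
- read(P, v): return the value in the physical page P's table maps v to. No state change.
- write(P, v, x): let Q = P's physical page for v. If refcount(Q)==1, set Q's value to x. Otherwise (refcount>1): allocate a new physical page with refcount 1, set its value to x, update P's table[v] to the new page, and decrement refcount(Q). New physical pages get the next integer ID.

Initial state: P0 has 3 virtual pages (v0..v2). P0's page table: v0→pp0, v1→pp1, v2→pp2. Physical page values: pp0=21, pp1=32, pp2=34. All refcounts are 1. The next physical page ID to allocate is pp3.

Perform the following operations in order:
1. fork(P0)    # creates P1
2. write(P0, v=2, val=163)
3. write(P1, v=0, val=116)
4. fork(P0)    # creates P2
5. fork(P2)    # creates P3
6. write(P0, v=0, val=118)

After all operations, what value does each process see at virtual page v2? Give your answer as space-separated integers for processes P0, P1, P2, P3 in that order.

Op 1: fork(P0) -> P1. 3 ppages; refcounts: pp0:2 pp1:2 pp2:2
Op 2: write(P0, v2, 163). refcount(pp2)=2>1 -> COPY to pp3. 4 ppages; refcounts: pp0:2 pp1:2 pp2:1 pp3:1
Op 3: write(P1, v0, 116). refcount(pp0)=2>1 -> COPY to pp4. 5 ppages; refcounts: pp0:1 pp1:2 pp2:1 pp3:1 pp4:1
Op 4: fork(P0) -> P2. 5 ppages; refcounts: pp0:2 pp1:3 pp2:1 pp3:2 pp4:1
Op 5: fork(P2) -> P3. 5 ppages; refcounts: pp0:3 pp1:4 pp2:1 pp3:3 pp4:1
Op 6: write(P0, v0, 118). refcount(pp0)=3>1 -> COPY to pp5. 6 ppages; refcounts: pp0:2 pp1:4 pp2:1 pp3:3 pp4:1 pp5:1
P0: v2 -> pp3 = 163
P1: v2 -> pp2 = 34
P2: v2 -> pp3 = 163
P3: v2 -> pp3 = 163

Answer: 163 34 163 163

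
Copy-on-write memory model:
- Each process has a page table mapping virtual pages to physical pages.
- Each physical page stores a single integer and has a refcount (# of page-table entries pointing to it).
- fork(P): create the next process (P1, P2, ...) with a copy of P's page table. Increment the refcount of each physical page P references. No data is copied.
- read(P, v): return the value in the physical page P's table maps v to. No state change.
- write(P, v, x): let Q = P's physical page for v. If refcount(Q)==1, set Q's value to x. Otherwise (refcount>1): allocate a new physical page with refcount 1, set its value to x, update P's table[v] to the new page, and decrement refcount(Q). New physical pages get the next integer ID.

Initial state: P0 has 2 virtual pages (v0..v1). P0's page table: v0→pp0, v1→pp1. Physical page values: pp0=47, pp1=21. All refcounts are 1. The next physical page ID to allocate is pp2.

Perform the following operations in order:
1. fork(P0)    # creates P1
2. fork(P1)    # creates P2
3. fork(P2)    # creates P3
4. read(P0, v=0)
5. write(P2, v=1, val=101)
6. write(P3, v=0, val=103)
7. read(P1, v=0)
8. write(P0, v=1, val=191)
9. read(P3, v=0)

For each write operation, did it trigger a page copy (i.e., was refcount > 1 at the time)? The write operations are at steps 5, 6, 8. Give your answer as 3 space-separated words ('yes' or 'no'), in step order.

Op 1: fork(P0) -> P1. 2 ppages; refcounts: pp0:2 pp1:2
Op 2: fork(P1) -> P2. 2 ppages; refcounts: pp0:3 pp1:3
Op 3: fork(P2) -> P3. 2 ppages; refcounts: pp0:4 pp1:4
Op 4: read(P0, v0) -> 47. No state change.
Op 5: write(P2, v1, 101). refcount(pp1)=4>1 -> COPY to pp2. 3 ppages; refcounts: pp0:4 pp1:3 pp2:1
Op 6: write(P3, v0, 103). refcount(pp0)=4>1 -> COPY to pp3. 4 ppages; refcounts: pp0:3 pp1:3 pp2:1 pp3:1
Op 7: read(P1, v0) -> 47. No state change.
Op 8: write(P0, v1, 191). refcount(pp1)=3>1 -> COPY to pp4. 5 ppages; refcounts: pp0:3 pp1:2 pp2:1 pp3:1 pp4:1
Op 9: read(P3, v0) -> 103. No state change.

yes yes yes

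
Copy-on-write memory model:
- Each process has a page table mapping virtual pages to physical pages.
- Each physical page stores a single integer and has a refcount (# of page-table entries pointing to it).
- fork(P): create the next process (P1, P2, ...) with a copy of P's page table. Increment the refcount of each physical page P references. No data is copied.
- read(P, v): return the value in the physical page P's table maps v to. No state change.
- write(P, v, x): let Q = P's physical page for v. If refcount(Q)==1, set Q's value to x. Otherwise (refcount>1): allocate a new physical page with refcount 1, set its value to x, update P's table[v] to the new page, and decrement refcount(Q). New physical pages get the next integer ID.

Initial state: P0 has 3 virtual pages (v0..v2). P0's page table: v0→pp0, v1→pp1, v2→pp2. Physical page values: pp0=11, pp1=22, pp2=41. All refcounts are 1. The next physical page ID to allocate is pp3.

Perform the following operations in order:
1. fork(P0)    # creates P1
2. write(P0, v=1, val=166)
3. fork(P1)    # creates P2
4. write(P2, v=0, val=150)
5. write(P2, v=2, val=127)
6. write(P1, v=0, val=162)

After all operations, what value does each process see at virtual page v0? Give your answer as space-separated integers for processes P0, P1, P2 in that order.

Answer: 11 162 150

Derivation:
Op 1: fork(P0) -> P1. 3 ppages; refcounts: pp0:2 pp1:2 pp2:2
Op 2: write(P0, v1, 166). refcount(pp1)=2>1 -> COPY to pp3. 4 ppages; refcounts: pp0:2 pp1:1 pp2:2 pp3:1
Op 3: fork(P1) -> P2. 4 ppages; refcounts: pp0:3 pp1:2 pp2:3 pp3:1
Op 4: write(P2, v0, 150). refcount(pp0)=3>1 -> COPY to pp4. 5 ppages; refcounts: pp0:2 pp1:2 pp2:3 pp3:1 pp4:1
Op 5: write(P2, v2, 127). refcount(pp2)=3>1 -> COPY to pp5. 6 ppages; refcounts: pp0:2 pp1:2 pp2:2 pp3:1 pp4:1 pp5:1
Op 6: write(P1, v0, 162). refcount(pp0)=2>1 -> COPY to pp6. 7 ppages; refcounts: pp0:1 pp1:2 pp2:2 pp3:1 pp4:1 pp5:1 pp6:1
P0: v0 -> pp0 = 11
P1: v0 -> pp6 = 162
P2: v0 -> pp4 = 150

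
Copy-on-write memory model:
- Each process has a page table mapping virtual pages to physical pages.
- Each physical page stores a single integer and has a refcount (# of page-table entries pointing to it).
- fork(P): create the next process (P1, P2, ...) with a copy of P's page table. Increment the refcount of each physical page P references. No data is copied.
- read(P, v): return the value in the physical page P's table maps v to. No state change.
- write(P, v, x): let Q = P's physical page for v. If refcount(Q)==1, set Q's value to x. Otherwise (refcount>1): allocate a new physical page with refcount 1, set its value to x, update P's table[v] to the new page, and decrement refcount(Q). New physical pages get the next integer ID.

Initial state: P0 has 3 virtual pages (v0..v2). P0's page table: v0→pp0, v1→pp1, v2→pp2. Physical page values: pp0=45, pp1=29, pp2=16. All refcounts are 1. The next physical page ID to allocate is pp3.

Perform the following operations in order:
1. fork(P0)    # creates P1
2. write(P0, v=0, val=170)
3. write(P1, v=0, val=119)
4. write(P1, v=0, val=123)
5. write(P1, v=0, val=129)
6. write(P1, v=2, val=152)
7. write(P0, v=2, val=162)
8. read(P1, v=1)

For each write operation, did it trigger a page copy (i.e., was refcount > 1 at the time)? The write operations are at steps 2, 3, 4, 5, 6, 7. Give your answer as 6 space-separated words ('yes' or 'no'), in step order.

Op 1: fork(P0) -> P1. 3 ppages; refcounts: pp0:2 pp1:2 pp2:2
Op 2: write(P0, v0, 170). refcount(pp0)=2>1 -> COPY to pp3. 4 ppages; refcounts: pp0:1 pp1:2 pp2:2 pp3:1
Op 3: write(P1, v0, 119). refcount(pp0)=1 -> write in place. 4 ppages; refcounts: pp0:1 pp1:2 pp2:2 pp3:1
Op 4: write(P1, v0, 123). refcount(pp0)=1 -> write in place. 4 ppages; refcounts: pp0:1 pp1:2 pp2:2 pp3:1
Op 5: write(P1, v0, 129). refcount(pp0)=1 -> write in place. 4 ppages; refcounts: pp0:1 pp1:2 pp2:2 pp3:1
Op 6: write(P1, v2, 152). refcount(pp2)=2>1 -> COPY to pp4. 5 ppages; refcounts: pp0:1 pp1:2 pp2:1 pp3:1 pp4:1
Op 7: write(P0, v2, 162). refcount(pp2)=1 -> write in place. 5 ppages; refcounts: pp0:1 pp1:2 pp2:1 pp3:1 pp4:1
Op 8: read(P1, v1) -> 29. No state change.

yes no no no yes no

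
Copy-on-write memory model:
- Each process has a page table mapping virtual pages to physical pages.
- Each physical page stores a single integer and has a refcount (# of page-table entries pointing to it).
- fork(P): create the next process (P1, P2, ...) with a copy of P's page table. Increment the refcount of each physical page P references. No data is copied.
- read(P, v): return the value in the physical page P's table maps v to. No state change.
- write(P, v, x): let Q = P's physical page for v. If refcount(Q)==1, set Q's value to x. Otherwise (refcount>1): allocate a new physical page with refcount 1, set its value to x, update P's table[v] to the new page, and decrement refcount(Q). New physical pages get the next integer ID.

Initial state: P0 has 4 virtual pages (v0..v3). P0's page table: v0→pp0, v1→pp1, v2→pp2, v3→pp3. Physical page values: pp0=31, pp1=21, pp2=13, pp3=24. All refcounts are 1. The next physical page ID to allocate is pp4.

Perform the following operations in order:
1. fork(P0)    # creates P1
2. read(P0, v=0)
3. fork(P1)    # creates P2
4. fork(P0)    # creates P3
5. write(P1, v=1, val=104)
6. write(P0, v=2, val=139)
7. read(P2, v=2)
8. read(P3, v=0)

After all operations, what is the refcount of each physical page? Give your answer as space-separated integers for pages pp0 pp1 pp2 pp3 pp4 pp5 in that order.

Answer: 4 3 3 4 1 1

Derivation:
Op 1: fork(P0) -> P1. 4 ppages; refcounts: pp0:2 pp1:2 pp2:2 pp3:2
Op 2: read(P0, v0) -> 31. No state change.
Op 3: fork(P1) -> P2. 4 ppages; refcounts: pp0:3 pp1:3 pp2:3 pp3:3
Op 4: fork(P0) -> P3. 4 ppages; refcounts: pp0:4 pp1:4 pp2:4 pp3:4
Op 5: write(P1, v1, 104). refcount(pp1)=4>1 -> COPY to pp4. 5 ppages; refcounts: pp0:4 pp1:3 pp2:4 pp3:4 pp4:1
Op 6: write(P0, v2, 139). refcount(pp2)=4>1 -> COPY to pp5. 6 ppages; refcounts: pp0:4 pp1:3 pp2:3 pp3:4 pp4:1 pp5:1
Op 7: read(P2, v2) -> 13. No state change.
Op 8: read(P3, v0) -> 31. No state change.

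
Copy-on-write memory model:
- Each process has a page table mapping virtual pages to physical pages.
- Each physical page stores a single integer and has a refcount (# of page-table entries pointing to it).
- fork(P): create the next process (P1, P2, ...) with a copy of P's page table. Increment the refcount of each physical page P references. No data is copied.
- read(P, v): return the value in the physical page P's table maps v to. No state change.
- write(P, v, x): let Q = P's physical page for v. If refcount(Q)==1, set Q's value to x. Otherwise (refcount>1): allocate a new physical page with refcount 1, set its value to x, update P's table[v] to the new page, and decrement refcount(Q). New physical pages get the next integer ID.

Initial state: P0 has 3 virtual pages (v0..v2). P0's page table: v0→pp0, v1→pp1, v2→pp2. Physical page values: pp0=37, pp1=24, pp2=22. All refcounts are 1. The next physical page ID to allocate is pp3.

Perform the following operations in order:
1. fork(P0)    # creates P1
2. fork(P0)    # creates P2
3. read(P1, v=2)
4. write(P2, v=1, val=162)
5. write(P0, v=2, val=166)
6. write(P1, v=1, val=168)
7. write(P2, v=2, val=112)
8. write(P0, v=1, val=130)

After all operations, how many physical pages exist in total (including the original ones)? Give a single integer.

Answer: 7

Derivation:
Op 1: fork(P0) -> P1. 3 ppages; refcounts: pp0:2 pp1:2 pp2:2
Op 2: fork(P0) -> P2. 3 ppages; refcounts: pp0:3 pp1:3 pp2:3
Op 3: read(P1, v2) -> 22. No state change.
Op 4: write(P2, v1, 162). refcount(pp1)=3>1 -> COPY to pp3. 4 ppages; refcounts: pp0:3 pp1:2 pp2:3 pp3:1
Op 5: write(P0, v2, 166). refcount(pp2)=3>1 -> COPY to pp4. 5 ppages; refcounts: pp0:3 pp1:2 pp2:2 pp3:1 pp4:1
Op 6: write(P1, v1, 168). refcount(pp1)=2>1 -> COPY to pp5. 6 ppages; refcounts: pp0:3 pp1:1 pp2:2 pp3:1 pp4:1 pp5:1
Op 7: write(P2, v2, 112). refcount(pp2)=2>1 -> COPY to pp6. 7 ppages; refcounts: pp0:3 pp1:1 pp2:1 pp3:1 pp4:1 pp5:1 pp6:1
Op 8: write(P0, v1, 130). refcount(pp1)=1 -> write in place. 7 ppages; refcounts: pp0:3 pp1:1 pp2:1 pp3:1 pp4:1 pp5:1 pp6:1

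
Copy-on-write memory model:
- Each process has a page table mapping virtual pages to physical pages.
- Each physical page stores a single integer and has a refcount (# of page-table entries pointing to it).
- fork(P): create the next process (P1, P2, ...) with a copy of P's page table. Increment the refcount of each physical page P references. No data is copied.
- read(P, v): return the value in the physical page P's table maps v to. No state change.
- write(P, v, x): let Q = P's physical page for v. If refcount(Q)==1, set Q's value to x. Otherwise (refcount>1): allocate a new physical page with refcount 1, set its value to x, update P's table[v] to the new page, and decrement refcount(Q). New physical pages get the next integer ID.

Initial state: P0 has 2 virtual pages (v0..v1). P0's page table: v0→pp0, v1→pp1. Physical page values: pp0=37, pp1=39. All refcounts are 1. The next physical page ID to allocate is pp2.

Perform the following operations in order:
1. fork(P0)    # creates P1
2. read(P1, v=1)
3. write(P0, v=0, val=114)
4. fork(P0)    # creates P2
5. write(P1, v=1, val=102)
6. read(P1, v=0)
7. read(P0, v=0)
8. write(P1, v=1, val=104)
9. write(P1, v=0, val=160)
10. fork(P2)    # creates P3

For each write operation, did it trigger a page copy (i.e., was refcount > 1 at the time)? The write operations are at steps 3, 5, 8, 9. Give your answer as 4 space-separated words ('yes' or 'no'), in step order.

Op 1: fork(P0) -> P1. 2 ppages; refcounts: pp0:2 pp1:2
Op 2: read(P1, v1) -> 39. No state change.
Op 3: write(P0, v0, 114). refcount(pp0)=2>1 -> COPY to pp2. 3 ppages; refcounts: pp0:1 pp1:2 pp2:1
Op 4: fork(P0) -> P2. 3 ppages; refcounts: pp0:1 pp1:3 pp2:2
Op 5: write(P1, v1, 102). refcount(pp1)=3>1 -> COPY to pp3. 4 ppages; refcounts: pp0:1 pp1:2 pp2:2 pp3:1
Op 6: read(P1, v0) -> 37. No state change.
Op 7: read(P0, v0) -> 114. No state change.
Op 8: write(P1, v1, 104). refcount(pp3)=1 -> write in place. 4 ppages; refcounts: pp0:1 pp1:2 pp2:2 pp3:1
Op 9: write(P1, v0, 160). refcount(pp0)=1 -> write in place. 4 ppages; refcounts: pp0:1 pp1:2 pp2:2 pp3:1
Op 10: fork(P2) -> P3. 4 ppages; refcounts: pp0:1 pp1:3 pp2:3 pp3:1

yes yes no no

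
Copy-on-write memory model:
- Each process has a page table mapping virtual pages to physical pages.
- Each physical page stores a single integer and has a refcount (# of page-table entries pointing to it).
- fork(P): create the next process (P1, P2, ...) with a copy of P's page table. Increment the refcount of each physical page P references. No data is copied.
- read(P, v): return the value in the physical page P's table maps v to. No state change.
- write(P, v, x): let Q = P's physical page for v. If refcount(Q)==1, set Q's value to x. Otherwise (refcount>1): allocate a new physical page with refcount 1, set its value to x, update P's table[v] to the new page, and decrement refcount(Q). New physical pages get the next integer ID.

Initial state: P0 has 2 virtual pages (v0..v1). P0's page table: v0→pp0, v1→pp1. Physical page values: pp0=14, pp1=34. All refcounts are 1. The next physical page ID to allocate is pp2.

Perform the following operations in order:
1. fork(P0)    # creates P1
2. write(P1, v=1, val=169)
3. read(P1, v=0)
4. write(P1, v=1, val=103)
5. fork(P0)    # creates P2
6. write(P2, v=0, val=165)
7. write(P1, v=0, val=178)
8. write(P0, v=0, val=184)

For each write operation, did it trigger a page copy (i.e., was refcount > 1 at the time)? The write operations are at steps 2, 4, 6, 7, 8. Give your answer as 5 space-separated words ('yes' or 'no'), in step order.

Op 1: fork(P0) -> P1. 2 ppages; refcounts: pp0:2 pp1:2
Op 2: write(P1, v1, 169). refcount(pp1)=2>1 -> COPY to pp2. 3 ppages; refcounts: pp0:2 pp1:1 pp2:1
Op 3: read(P1, v0) -> 14. No state change.
Op 4: write(P1, v1, 103). refcount(pp2)=1 -> write in place. 3 ppages; refcounts: pp0:2 pp1:1 pp2:1
Op 5: fork(P0) -> P2. 3 ppages; refcounts: pp0:3 pp1:2 pp2:1
Op 6: write(P2, v0, 165). refcount(pp0)=3>1 -> COPY to pp3. 4 ppages; refcounts: pp0:2 pp1:2 pp2:1 pp3:1
Op 7: write(P1, v0, 178). refcount(pp0)=2>1 -> COPY to pp4. 5 ppages; refcounts: pp0:1 pp1:2 pp2:1 pp3:1 pp4:1
Op 8: write(P0, v0, 184). refcount(pp0)=1 -> write in place. 5 ppages; refcounts: pp0:1 pp1:2 pp2:1 pp3:1 pp4:1

yes no yes yes no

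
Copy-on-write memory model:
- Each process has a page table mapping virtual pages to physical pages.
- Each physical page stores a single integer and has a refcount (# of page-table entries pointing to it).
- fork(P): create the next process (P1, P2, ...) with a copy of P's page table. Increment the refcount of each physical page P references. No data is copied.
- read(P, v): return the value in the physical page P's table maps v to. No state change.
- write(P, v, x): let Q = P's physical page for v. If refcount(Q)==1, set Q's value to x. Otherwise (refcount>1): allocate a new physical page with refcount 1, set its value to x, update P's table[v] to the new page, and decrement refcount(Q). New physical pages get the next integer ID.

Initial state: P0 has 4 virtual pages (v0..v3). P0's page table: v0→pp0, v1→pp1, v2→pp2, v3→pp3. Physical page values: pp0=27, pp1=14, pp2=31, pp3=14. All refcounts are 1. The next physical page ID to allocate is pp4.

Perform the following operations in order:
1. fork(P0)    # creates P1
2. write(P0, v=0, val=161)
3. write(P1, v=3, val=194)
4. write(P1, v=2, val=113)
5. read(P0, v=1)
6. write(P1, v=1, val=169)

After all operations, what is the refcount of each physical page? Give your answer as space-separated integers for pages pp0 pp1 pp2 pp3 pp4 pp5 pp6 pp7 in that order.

Op 1: fork(P0) -> P1. 4 ppages; refcounts: pp0:2 pp1:2 pp2:2 pp3:2
Op 2: write(P0, v0, 161). refcount(pp0)=2>1 -> COPY to pp4. 5 ppages; refcounts: pp0:1 pp1:2 pp2:2 pp3:2 pp4:1
Op 3: write(P1, v3, 194). refcount(pp3)=2>1 -> COPY to pp5. 6 ppages; refcounts: pp0:1 pp1:2 pp2:2 pp3:1 pp4:1 pp5:1
Op 4: write(P1, v2, 113). refcount(pp2)=2>1 -> COPY to pp6. 7 ppages; refcounts: pp0:1 pp1:2 pp2:1 pp3:1 pp4:1 pp5:1 pp6:1
Op 5: read(P0, v1) -> 14. No state change.
Op 6: write(P1, v1, 169). refcount(pp1)=2>1 -> COPY to pp7. 8 ppages; refcounts: pp0:1 pp1:1 pp2:1 pp3:1 pp4:1 pp5:1 pp6:1 pp7:1

Answer: 1 1 1 1 1 1 1 1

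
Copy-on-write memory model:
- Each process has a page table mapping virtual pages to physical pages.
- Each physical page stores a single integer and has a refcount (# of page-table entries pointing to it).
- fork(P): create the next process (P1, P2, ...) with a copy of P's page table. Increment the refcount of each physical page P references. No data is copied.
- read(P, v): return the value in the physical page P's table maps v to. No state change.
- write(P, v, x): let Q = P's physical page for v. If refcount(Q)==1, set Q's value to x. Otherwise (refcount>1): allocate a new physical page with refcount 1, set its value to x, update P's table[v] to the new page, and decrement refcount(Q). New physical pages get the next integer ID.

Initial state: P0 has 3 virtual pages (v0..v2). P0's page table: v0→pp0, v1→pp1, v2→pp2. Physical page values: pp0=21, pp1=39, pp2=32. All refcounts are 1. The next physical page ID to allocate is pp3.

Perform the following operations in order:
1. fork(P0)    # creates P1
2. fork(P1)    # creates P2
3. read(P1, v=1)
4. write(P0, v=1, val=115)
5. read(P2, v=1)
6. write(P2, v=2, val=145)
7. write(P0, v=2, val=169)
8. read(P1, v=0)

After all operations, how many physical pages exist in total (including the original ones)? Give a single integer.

Answer: 6

Derivation:
Op 1: fork(P0) -> P1. 3 ppages; refcounts: pp0:2 pp1:2 pp2:2
Op 2: fork(P1) -> P2. 3 ppages; refcounts: pp0:3 pp1:3 pp2:3
Op 3: read(P1, v1) -> 39. No state change.
Op 4: write(P0, v1, 115). refcount(pp1)=3>1 -> COPY to pp3. 4 ppages; refcounts: pp0:3 pp1:2 pp2:3 pp3:1
Op 5: read(P2, v1) -> 39. No state change.
Op 6: write(P2, v2, 145). refcount(pp2)=3>1 -> COPY to pp4. 5 ppages; refcounts: pp0:3 pp1:2 pp2:2 pp3:1 pp4:1
Op 7: write(P0, v2, 169). refcount(pp2)=2>1 -> COPY to pp5. 6 ppages; refcounts: pp0:3 pp1:2 pp2:1 pp3:1 pp4:1 pp5:1
Op 8: read(P1, v0) -> 21. No state change.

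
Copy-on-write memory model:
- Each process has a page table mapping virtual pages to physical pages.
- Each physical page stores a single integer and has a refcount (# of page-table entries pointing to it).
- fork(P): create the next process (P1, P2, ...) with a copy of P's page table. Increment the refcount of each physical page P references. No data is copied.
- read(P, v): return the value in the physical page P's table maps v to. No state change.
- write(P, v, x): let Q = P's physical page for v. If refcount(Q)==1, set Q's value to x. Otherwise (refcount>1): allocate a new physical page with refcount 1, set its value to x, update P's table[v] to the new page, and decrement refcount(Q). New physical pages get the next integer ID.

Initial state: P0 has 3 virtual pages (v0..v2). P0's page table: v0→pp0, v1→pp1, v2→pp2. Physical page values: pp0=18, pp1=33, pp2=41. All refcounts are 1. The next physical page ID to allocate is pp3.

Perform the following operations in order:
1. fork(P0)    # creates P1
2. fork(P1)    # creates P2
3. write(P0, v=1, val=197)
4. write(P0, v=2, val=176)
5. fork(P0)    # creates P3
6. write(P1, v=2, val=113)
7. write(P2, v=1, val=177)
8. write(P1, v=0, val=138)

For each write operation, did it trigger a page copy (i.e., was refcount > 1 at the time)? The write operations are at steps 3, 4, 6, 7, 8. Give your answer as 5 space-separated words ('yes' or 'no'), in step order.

Op 1: fork(P0) -> P1. 3 ppages; refcounts: pp0:2 pp1:2 pp2:2
Op 2: fork(P1) -> P2. 3 ppages; refcounts: pp0:3 pp1:3 pp2:3
Op 3: write(P0, v1, 197). refcount(pp1)=3>1 -> COPY to pp3. 4 ppages; refcounts: pp0:3 pp1:2 pp2:3 pp3:1
Op 4: write(P0, v2, 176). refcount(pp2)=3>1 -> COPY to pp4. 5 ppages; refcounts: pp0:3 pp1:2 pp2:2 pp3:1 pp4:1
Op 5: fork(P0) -> P3. 5 ppages; refcounts: pp0:4 pp1:2 pp2:2 pp3:2 pp4:2
Op 6: write(P1, v2, 113). refcount(pp2)=2>1 -> COPY to pp5. 6 ppages; refcounts: pp0:4 pp1:2 pp2:1 pp3:2 pp4:2 pp5:1
Op 7: write(P2, v1, 177). refcount(pp1)=2>1 -> COPY to pp6. 7 ppages; refcounts: pp0:4 pp1:1 pp2:1 pp3:2 pp4:2 pp5:1 pp6:1
Op 8: write(P1, v0, 138). refcount(pp0)=4>1 -> COPY to pp7. 8 ppages; refcounts: pp0:3 pp1:1 pp2:1 pp3:2 pp4:2 pp5:1 pp6:1 pp7:1

yes yes yes yes yes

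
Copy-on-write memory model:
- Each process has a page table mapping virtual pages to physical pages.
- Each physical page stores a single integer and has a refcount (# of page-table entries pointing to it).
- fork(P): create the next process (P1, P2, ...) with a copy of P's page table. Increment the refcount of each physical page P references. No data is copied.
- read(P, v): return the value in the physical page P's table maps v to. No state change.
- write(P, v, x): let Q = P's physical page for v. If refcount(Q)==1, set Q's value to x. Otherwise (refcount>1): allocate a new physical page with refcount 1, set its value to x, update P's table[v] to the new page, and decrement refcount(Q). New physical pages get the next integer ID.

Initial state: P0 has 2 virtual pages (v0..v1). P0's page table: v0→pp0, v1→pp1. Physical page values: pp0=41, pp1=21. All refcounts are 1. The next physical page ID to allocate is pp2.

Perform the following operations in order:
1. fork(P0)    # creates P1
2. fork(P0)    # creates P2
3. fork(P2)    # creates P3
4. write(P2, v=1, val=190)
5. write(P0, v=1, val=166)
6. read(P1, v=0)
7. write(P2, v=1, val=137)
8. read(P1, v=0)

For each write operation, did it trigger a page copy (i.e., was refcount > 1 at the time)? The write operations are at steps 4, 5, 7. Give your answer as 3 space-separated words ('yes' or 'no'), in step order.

Op 1: fork(P0) -> P1. 2 ppages; refcounts: pp0:2 pp1:2
Op 2: fork(P0) -> P2. 2 ppages; refcounts: pp0:3 pp1:3
Op 3: fork(P2) -> P3. 2 ppages; refcounts: pp0:4 pp1:4
Op 4: write(P2, v1, 190). refcount(pp1)=4>1 -> COPY to pp2. 3 ppages; refcounts: pp0:4 pp1:3 pp2:1
Op 5: write(P0, v1, 166). refcount(pp1)=3>1 -> COPY to pp3. 4 ppages; refcounts: pp0:4 pp1:2 pp2:1 pp3:1
Op 6: read(P1, v0) -> 41. No state change.
Op 7: write(P2, v1, 137). refcount(pp2)=1 -> write in place. 4 ppages; refcounts: pp0:4 pp1:2 pp2:1 pp3:1
Op 8: read(P1, v0) -> 41. No state change.

yes yes no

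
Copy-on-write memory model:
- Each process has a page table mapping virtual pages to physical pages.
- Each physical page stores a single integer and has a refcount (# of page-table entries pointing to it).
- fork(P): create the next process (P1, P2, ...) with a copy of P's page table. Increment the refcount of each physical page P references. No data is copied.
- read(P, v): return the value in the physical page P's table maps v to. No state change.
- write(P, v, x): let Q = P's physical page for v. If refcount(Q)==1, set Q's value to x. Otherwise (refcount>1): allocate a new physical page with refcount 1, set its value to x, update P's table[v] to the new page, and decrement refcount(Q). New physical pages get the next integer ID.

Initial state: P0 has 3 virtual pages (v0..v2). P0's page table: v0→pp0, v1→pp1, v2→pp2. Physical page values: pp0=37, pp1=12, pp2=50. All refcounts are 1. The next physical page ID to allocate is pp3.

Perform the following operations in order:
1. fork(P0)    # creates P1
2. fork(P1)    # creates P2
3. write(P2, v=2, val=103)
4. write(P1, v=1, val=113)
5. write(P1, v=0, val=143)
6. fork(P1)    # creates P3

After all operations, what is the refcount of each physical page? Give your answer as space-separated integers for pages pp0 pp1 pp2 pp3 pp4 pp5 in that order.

Answer: 2 2 3 1 2 2

Derivation:
Op 1: fork(P0) -> P1. 3 ppages; refcounts: pp0:2 pp1:2 pp2:2
Op 2: fork(P1) -> P2. 3 ppages; refcounts: pp0:3 pp1:3 pp2:3
Op 3: write(P2, v2, 103). refcount(pp2)=3>1 -> COPY to pp3. 4 ppages; refcounts: pp0:3 pp1:3 pp2:2 pp3:1
Op 4: write(P1, v1, 113). refcount(pp1)=3>1 -> COPY to pp4. 5 ppages; refcounts: pp0:3 pp1:2 pp2:2 pp3:1 pp4:1
Op 5: write(P1, v0, 143). refcount(pp0)=3>1 -> COPY to pp5. 6 ppages; refcounts: pp0:2 pp1:2 pp2:2 pp3:1 pp4:1 pp5:1
Op 6: fork(P1) -> P3. 6 ppages; refcounts: pp0:2 pp1:2 pp2:3 pp3:1 pp4:2 pp5:2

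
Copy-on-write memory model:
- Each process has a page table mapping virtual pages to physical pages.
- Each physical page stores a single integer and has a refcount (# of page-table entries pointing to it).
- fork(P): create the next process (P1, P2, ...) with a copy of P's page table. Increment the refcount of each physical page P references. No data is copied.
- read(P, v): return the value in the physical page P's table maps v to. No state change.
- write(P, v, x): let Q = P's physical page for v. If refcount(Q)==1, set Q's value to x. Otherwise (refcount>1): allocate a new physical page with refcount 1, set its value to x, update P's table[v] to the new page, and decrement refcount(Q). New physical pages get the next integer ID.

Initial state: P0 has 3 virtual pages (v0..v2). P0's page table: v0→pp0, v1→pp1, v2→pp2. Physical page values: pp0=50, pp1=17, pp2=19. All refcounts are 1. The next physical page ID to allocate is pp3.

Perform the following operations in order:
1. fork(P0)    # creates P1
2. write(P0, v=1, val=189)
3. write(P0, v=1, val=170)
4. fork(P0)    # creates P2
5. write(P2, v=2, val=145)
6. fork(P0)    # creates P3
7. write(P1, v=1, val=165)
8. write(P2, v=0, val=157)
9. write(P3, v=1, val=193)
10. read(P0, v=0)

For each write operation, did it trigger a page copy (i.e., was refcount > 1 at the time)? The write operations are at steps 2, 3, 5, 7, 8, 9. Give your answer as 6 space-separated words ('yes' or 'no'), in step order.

Op 1: fork(P0) -> P1. 3 ppages; refcounts: pp0:2 pp1:2 pp2:2
Op 2: write(P0, v1, 189). refcount(pp1)=2>1 -> COPY to pp3. 4 ppages; refcounts: pp0:2 pp1:1 pp2:2 pp3:1
Op 3: write(P0, v1, 170). refcount(pp3)=1 -> write in place. 4 ppages; refcounts: pp0:2 pp1:1 pp2:2 pp3:1
Op 4: fork(P0) -> P2. 4 ppages; refcounts: pp0:3 pp1:1 pp2:3 pp3:2
Op 5: write(P2, v2, 145). refcount(pp2)=3>1 -> COPY to pp4. 5 ppages; refcounts: pp0:3 pp1:1 pp2:2 pp3:2 pp4:1
Op 6: fork(P0) -> P3. 5 ppages; refcounts: pp0:4 pp1:1 pp2:3 pp3:3 pp4:1
Op 7: write(P1, v1, 165). refcount(pp1)=1 -> write in place. 5 ppages; refcounts: pp0:4 pp1:1 pp2:3 pp3:3 pp4:1
Op 8: write(P2, v0, 157). refcount(pp0)=4>1 -> COPY to pp5. 6 ppages; refcounts: pp0:3 pp1:1 pp2:3 pp3:3 pp4:1 pp5:1
Op 9: write(P3, v1, 193). refcount(pp3)=3>1 -> COPY to pp6. 7 ppages; refcounts: pp0:3 pp1:1 pp2:3 pp3:2 pp4:1 pp5:1 pp6:1
Op 10: read(P0, v0) -> 50. No state change.

yes no yes no yes yes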